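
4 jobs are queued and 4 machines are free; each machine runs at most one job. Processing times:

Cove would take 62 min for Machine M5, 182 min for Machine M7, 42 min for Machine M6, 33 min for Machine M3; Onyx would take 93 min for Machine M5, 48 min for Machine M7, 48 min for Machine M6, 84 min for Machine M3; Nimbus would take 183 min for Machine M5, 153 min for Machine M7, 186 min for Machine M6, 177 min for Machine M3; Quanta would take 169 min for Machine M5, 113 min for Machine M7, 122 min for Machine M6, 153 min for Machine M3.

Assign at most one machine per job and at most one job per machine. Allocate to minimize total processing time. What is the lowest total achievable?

Optimal: Cove→Machine M3 (33 min), Onyx→Machine M6 (48 min), Nimbus→Machine M5 (183 min), Quanta→Machine M7 (113 min) — total 33+48+183+113 = 377 min.
Min-entry greedy (repeatedly take the single cheapest remaining cell) gives 386 min, worse by 9.

Minimum total: 377 min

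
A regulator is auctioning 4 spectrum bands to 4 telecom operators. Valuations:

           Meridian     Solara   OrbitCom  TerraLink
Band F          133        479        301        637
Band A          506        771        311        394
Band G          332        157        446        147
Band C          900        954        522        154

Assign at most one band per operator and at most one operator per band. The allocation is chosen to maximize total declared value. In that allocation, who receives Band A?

Solara receives Band A.

This is a one-to-one assignment (maximum-weight bipartite matching).
Optimal: Meridian→Band C ($900M), Solara→Band A ($771M), OrbitCom→Band G ($446M), TerraLink→Band F ($637M) — total 900+771+446+637 = $2754M.
Swapping OrbitCom↔TerraLink (OrbitCom→Band F $301M, TerraLink→Band G $147M) loses 635.
Solara's own top band is Band C ($954M), but forcing Solara→Band C and reassigning the rest optimally gives only $2543M — worse by 211.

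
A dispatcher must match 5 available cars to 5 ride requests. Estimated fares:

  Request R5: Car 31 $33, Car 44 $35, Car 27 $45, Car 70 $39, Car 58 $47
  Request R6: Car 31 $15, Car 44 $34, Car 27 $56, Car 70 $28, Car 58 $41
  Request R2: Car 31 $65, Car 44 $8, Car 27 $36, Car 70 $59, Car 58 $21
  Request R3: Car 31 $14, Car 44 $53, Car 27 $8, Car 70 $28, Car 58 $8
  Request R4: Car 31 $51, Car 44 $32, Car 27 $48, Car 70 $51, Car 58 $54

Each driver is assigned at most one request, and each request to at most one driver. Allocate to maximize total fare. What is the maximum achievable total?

Optimal: Car 31→Request R2 ($65), Car 44→Request R3 ($53), Car 27→Request R6 ($56), Car 70→Request R4 ($51), Car 58→Request R5 ($47) — total 65+53+56+51+47 = $272.
Max-entry greedy (repeatedly take the single best remaining cell) gives $267, worse by 5.
Next-best assignment: Car 31→Request R2, Car 44→Request R3, Car 27→Request R6, Car 70→Request R5, Car 58→Request R4 = $267.

Maximum total: $272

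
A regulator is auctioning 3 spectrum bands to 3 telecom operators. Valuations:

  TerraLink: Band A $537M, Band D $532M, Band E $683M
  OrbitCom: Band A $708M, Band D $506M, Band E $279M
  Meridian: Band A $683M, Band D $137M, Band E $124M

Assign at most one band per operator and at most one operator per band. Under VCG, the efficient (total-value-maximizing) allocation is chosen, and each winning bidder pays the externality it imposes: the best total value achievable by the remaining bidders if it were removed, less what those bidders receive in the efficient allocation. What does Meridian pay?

Efficient allocation: TerraLink→Band E ($683M), OrbitCom→Band D ($506M), Meridian→Band A ($683M); total welfare W = $1872M.
Meridian receives Band A at value $683M, so the others get W − 683 = $1189M.
Without Meridian: best allocation of the remaining 2 bidders over all 3 bands is TerraLink→Band E ($683M), OrbitCom→Band A ($708M), total $1391M.
VCG payment = (others' best without Meridian) − (others' welfare with Meridian) = 1391 − 1189 = $202M.

Meridian pays $202M.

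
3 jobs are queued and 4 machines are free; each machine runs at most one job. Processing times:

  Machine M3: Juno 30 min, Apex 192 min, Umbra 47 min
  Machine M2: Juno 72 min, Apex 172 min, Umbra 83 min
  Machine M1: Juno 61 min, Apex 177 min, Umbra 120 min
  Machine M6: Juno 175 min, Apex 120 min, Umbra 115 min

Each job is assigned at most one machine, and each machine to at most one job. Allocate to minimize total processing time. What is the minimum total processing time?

Min total: 228 min

Optimal: Juno→Machine M1 (61 min), Apex→Machine M6 (120 min), Umbra→Machine M3 (47 min) — total 61+120+47 = 228 min.
Swapping Apex↔Umbra (Apex→Machine M3 192 min, Umbra→Machine M6 115 min) adds 140.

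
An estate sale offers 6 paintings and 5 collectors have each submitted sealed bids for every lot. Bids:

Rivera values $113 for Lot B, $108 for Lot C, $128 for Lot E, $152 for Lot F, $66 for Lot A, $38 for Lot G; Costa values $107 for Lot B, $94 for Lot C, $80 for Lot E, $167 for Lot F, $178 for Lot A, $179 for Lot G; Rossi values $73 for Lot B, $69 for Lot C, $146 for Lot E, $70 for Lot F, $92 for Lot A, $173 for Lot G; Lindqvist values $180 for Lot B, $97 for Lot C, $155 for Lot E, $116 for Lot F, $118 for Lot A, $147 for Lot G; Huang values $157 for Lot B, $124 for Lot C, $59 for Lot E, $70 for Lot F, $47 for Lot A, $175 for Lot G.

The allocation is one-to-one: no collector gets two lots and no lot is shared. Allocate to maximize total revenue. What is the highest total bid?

This is the linear assignment problem.
Optimal: Rivera→Lot F ($152), Costa→Lot A ($178), Rossi→Lot E ($146), Lindqvist→Lot B ($180), Huang→Lot G ($175) — total 152+178+146+180+175 = $831.
Column-greedy (each lot in turn goes to its best remaining collector) gives $683, worse by 148.
Next-best assignment: Rivera→Lot F, Costa→Lot A, Rossi→Lot G, Lindqvist→Lot E, Huang→Lot B = $815.
Swapping Costa↔Lindqvist (Costa→Lot B $107, Lindqvist→Lot A $118) loses 133.
Every other assignment is strictly worse.

Maximum total: $831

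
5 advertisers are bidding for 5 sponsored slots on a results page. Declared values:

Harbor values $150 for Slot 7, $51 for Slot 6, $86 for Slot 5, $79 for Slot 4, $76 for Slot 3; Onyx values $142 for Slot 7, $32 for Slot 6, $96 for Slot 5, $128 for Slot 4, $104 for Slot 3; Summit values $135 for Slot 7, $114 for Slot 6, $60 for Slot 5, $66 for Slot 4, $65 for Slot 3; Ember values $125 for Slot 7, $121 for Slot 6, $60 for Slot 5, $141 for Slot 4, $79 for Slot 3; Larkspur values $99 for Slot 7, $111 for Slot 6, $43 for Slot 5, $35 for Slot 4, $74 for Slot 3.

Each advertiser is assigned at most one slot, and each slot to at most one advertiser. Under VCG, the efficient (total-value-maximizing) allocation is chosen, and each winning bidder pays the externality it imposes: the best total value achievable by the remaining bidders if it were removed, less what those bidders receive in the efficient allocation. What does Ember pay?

Efficient allocation: Harbor→Slot 5 ($86), Onyx→Slot 3 ($104), Summit→Slot 7 ($135), Ember→Slot 4 ($141), Larkspur→Slot 6 ($111); total welfare W = $577.
Ember receives Slot 4 at value $141, so the others get W − 141 = $436.
Without Ember: best allocation of the remaining 4 bidders over all 5 slots is Harbor→Slot 7 ($150), Onyx→Slot 4 ($128), Summit→Slot 6 ($114), Larkspur→Slot 3 ($74), total $466.
VCG payment = (others' best without Ember) − (others' welfare with Ember) = 466 − 436 = $30.

Ember pays $30.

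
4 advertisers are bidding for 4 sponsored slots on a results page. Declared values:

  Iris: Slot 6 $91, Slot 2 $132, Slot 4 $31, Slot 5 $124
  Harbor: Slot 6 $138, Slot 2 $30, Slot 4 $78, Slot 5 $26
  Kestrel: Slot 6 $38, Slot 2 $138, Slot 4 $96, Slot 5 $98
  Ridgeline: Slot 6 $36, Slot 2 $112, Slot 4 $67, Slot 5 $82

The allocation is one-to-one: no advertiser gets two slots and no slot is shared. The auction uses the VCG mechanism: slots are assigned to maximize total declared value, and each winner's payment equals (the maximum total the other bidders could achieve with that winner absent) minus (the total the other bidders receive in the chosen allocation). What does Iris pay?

Iris pays $12.

Efficient allocation: Iris→Slot 5 ($124), Harbor→Slot 6 ($138), Kestrel→Slot 4 ($96), Ridgeline→Slot 2 ($112); total welfare W = $470.
Iris receives Slot 5 at value $124, so the others get W − 124 = $346.
Without Iris: best allocation of the remaining 3 bidders over all 4 slots is Harbor→Slot 6 ($138), Kestrel→Slot 2 ($138), Ridgeline→Slot 5 ($82), total $358.
VCG payment = (others' best without Iris) − (others' welfare with Iris) = 358 − 346 = $12.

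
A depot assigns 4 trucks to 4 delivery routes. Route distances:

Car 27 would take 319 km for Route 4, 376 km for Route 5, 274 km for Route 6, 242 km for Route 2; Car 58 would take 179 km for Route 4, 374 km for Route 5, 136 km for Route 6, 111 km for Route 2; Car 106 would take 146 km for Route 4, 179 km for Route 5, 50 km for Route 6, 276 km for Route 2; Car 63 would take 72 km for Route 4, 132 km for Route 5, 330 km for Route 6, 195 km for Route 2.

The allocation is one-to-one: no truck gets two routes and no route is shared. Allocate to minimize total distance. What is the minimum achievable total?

Minimum total: 603 km

This is a one-to-one assignment (minimum-cost bipartite matching).
Optimal: Car 27→Route 2 (242 km), Car 58→Route 4 (179 km), Car 106→Route 6 (50 km), Car 63→Route 5 (132 km) — total 242+179+50+132 = 603 km.
Row-greedy (each truck in turn takes its cheapest remaining route) gives 656 km, worse by 53.
Every other assignment is strictly worse.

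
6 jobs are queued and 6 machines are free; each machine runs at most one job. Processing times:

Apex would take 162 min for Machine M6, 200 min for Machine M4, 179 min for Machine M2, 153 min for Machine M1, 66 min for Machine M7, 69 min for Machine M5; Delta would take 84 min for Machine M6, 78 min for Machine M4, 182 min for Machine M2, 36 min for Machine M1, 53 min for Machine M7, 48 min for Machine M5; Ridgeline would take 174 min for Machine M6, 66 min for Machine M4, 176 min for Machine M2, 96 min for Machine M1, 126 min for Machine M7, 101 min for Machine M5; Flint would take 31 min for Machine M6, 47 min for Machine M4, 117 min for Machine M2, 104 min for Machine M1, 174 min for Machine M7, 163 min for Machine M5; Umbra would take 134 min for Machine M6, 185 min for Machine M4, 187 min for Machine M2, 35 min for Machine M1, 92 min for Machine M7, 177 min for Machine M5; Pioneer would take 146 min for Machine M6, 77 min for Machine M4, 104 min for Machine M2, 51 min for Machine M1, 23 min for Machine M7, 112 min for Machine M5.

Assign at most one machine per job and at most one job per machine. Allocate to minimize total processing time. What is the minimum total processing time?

Min total: 350 min

Treat this as an assignment problem: match each job to one machine.
Optimal: Apex→Machine M7 (66 min), Delta→Machine M5 (48 min), Ridgeline→Machine M4 (66 min), Flint→Machine M6 (31 min), Umbra→Machine M1 (35 min), Pioneer→Machine M2 (104 min) — total 66+48+66+31+35+104 = 350 min.
Row-greedy (each job in turn takes its cheapest remaining machine) gives 480 min, worse by 130.
Checked against all permutations: 350 min is optimal.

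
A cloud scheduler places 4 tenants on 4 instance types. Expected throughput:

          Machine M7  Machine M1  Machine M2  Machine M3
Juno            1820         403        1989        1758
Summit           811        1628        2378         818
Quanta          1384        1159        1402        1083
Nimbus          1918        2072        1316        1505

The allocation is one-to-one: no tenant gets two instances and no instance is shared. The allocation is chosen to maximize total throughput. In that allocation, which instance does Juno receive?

Juno receives Machine M3.

Optimal: Juno→Machine M3 (1758 ops/s), Summit→Machine M2 (2378 ops/s), Quanta→Machine M7 (1384 ops/s), Nimbus→Machine M1 (2072 ops/s) — total 1758+2378+1384+2072 = 7592 ops/s.
Max-entry greedy (repeatedly take the single best remaining cell) gives 7353 ops/s, worse by 239.
Next-best assignment: Juno→Machine M7, Summit→Machine M2, Quanta→Machine M3, Nimbus→Machine M1 = 7353 ops/s.
Juno's own top instance is Machine M2 (1989 ops/s), but forcing Juno→Machine M2 and reassigning the rest optimally gives only 6618 ops/s — worse by 974.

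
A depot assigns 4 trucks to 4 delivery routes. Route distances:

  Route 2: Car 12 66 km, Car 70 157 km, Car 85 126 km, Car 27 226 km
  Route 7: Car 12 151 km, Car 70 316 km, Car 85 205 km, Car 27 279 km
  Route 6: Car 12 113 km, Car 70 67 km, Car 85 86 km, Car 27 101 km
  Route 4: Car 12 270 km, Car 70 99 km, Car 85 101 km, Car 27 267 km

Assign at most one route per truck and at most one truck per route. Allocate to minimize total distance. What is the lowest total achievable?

Minimum total: 471 km

Optimal: Car 12→Route 2 (66 km), Car 70→Route 4 (99 km), Car 85→Route 7 (205 km), Car 27→Route 6 (101 km) — total 66+99+205+101 = 471 km.
Row-greedy (each truck in turn takes its cheapest remaining route) gives 513 km, worse by 42.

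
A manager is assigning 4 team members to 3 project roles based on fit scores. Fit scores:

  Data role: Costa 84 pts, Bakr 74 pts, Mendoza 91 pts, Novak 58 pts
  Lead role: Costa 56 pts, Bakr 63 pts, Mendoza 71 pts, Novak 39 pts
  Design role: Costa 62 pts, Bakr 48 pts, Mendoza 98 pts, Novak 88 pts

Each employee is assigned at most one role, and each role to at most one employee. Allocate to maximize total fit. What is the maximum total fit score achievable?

Max total: 245 pts

Treat this as an assignment problem: match each employee to one role.
Optimal: Costa→Data role (84 pts), Bakr→Lead role (63 pts), Mendoza→Design role (98 pts) — total 84+63+98 = 245 pts.
Column-greedy (each role in turn goes to its best remaining employee) gives 242 pts, worse by 3.
Swapping Costa↔Mendoza (Costa→Design role 62 pts, Mendoza→Data role 91 pts) loses 29.
No other one-to-one assignment exceeds 245 pts.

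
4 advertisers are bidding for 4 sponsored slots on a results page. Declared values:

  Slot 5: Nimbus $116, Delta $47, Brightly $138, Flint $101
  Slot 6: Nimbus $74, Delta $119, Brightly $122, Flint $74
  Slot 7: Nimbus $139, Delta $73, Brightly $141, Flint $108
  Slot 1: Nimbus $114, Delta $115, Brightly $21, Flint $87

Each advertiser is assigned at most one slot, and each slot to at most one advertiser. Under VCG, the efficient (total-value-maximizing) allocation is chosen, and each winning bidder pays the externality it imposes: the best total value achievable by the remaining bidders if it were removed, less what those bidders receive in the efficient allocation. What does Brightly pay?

Brightly pays $14.

Efficient allocation: Nimbus→Slot 7 ($139), Delta→Slot 6 ($119), Brightly→Slot 5 ($138), Flint→Slot 1 ($87); total welfare W = $483.
Brightly receives Slot 5 at value $138, so the others get W − 138 = $345.
Without Brightly: best allocation of the remaining 3 bidders over all 4 slots is Nimbus→Slot 7 ($139), Delta→Slot 6 ($119), Flint→Slot 5 ($101), total $359.
VCG payment = (others' best without Brightly) − (others' welfare with Brightly) = 359 − 345 = $14.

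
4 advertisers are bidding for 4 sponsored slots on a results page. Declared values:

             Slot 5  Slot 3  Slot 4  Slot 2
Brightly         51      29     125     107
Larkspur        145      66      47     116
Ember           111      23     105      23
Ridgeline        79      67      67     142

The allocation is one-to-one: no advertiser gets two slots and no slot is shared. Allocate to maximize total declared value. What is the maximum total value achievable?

Max total: $444

Optimal: Brightly→Slot 4 ($125), Larkspur→Slot 3 ($66), Ember→Slot 5 ($111), Ridgeline→Slot 2 ($142) — total 125+66+111+142 = $444.
Next-best assignment: Brightly→Slot 4, Larkspur→Slot 5, Ember→Slot 3, Ridgeline→Slot 2 = $435.
Swapping Brightly↔Ember (Brightly→Slot 5 $51, Ember→Slot 4 $105) loses 80.
Every other assignment is strictly worse.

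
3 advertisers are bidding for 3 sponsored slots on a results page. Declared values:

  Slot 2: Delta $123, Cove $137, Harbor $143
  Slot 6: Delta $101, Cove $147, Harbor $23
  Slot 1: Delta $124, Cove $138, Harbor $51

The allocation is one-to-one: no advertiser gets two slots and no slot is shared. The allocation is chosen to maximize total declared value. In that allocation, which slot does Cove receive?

Cove receives Slot 6.

This is a one-to-one assignment (maximum-weight bipartite matching).
Optimal: Delta→Slot 1 ($124), Cove→Slot 6 ($147), Harbor→Slot 2 ($143) — total 124+147+143 = $414.
Swapping Harbor↔Cove (Harbor→Slot 6 $23, Cove→Slot 2 $137) loses 130.
No other one-to-one assignment exceeds $414.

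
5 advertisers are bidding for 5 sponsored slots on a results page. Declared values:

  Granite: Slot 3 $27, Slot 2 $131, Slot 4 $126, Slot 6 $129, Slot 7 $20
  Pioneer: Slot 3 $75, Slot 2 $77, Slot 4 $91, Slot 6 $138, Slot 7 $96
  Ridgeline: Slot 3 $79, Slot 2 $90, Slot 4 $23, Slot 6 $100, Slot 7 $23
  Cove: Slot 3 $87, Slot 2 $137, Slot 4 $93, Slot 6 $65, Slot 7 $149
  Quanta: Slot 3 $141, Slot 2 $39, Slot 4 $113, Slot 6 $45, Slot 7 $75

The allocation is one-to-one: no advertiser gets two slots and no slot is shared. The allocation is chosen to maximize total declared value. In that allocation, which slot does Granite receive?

Optimal: Granite→Slot 4 ($126), Pioneer→Slot 6 ($138), Ridgeline→Slot 2 ($90), Cove→Slot 7 ($149), Quanta→Slot 3 ($141) — total 126+138+90+149+141 = $644.
Next-best assignment: Granite→Slot 2, Pioneer→Slot 4, Ridgeline→Slot 6, Cove→Slot 7, Quanta→Slot 3 = $612.
Granite's own top slot is Slot 2 ($131), but forcing Granite→Slot 2 and reassigning the rest optimally gives only $612 — worse by 32.

Granite receives Slot 4.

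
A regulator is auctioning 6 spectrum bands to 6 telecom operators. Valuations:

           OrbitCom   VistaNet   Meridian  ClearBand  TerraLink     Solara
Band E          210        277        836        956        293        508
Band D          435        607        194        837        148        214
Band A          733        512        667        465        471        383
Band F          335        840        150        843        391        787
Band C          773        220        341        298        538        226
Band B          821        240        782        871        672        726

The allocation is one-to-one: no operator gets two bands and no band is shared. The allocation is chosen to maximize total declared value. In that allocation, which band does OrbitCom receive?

Optimal: OrbitCom→Band A ($733M), VistaNet→Band F ($840M), Meridian→Band E ($836M), ClearBand→Band D ($837M), TerraLink→Band C ($538M), Solara→Band B ($726M) — total 733+840+836+837+538+726 = $4510M.
Next-best assignment: OrbitCom→Band C, VistaNet→Band F, Meridian→Band E, ClearBand→Band D, TerraLink→Band A, Solara→Band B = $4483M.
Swapping Meridian↔ClearBand (Meridian→Band D $194M, ClearBand→Band E $956M) loses 523.
OrbitCom's own top band is Band B ($821M), but forcing OrbitCom→Band B and reassigning the rest optimally gives only $4376M — worse by 134.

OrbitCom receives Band A.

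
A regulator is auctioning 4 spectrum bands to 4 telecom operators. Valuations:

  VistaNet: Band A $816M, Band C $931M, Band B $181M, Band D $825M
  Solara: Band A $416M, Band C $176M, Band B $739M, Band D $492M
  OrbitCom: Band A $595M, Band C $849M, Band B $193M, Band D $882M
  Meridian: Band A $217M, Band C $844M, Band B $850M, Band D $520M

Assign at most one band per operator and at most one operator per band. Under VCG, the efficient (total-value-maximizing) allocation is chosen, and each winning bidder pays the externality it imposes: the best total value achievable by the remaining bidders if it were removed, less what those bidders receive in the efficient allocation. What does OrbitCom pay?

OrbitCom pays $9M.

Efficient allocation: VistaNet→Band A ($816M), Solara→Band B ($739M), OrbitCom→Band D ($882M), Meridian→Band C ($844M); total welfare W = $3281M.
OrbitCom receives Band D at value $882M, so the others get W − 882 = $2399M.
Without OrbitCom: best allocation of the remaining 3 bidders over all 4 bands is VistaNet→Band D ($825M), Solara→Band B ($739M), Meridian→Band C ($844M), total $2408M.
VCG payment = (others' best without OrbitCom) − (others' welfare with OrbitCom) = 2408 − 2399 = $9M.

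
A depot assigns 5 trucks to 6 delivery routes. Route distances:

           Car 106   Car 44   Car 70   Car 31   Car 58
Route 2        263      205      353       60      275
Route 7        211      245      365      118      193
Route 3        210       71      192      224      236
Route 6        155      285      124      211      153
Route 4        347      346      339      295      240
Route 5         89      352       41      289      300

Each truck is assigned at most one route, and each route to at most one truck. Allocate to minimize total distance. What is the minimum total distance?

Optimal: Car 106→Route 6 (155 km), Car 44→Route 3 (71 km), Car 70→Route 5 (41 km), Car 31→Route 2 (60 km), Car 58→Route 7 (193 km) — total 155+71+41+60+193 = 520 km.
Min-entry greedy (repeatedly take the single cheapest remaining cell) gives 536 km, worse by 16.
Next-best assignment: Car 106→Route 7, Car 44→Route 3, Car 70→Route 5, Car 31→Route 2, Car 58→Route 6 = 536 km.
Swapping Car 44↔Car 58 (Car 44→Route 7 245 km, Car 58→Route 3 236 km) adds 217.

Min total: 520 km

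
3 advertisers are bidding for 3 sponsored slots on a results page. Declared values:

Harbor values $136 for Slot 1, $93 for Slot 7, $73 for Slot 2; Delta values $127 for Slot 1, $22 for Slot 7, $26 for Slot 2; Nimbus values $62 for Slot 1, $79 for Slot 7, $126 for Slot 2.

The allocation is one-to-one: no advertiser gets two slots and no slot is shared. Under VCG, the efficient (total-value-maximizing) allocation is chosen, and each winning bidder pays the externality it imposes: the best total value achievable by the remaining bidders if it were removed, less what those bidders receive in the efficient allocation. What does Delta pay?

Efficient allocation: Harbor→Slot 7 ($93), Delta→Slot 1 ($127), Nimbus→Slot 2 ($126); total welfare W = $346.
Delta receives Slot 1 at value $127, so the others get W − 127 = $219.
Without Delta: best allocation of the remaining 2 bidders over all 3 slots is Harbor→Slot 1 ($136), Nimbus→Slot 2 ($126), total $262.
VCG payment = (others' best without Delta) − (others' welfare with Delta) = 262 − 219 = $43.

Delta pays $43.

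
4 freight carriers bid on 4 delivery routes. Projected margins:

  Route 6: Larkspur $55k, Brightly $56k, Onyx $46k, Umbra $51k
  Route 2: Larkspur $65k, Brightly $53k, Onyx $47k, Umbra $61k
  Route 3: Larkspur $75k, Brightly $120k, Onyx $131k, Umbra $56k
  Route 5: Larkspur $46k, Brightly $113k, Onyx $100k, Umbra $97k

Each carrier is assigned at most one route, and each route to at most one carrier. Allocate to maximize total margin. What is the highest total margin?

Maximum total: $360k

Optimal: Larkspur→Route 6 ($55k), Brightly→Route 5 ($113k), Onyx→Route 3 ($131k), Umbra→Route 2 ($61k) — total 55+113+131+61 = $360k.
Row-greedy (each carrier in turn takes its best remaining route) gives $286k, worse by 74.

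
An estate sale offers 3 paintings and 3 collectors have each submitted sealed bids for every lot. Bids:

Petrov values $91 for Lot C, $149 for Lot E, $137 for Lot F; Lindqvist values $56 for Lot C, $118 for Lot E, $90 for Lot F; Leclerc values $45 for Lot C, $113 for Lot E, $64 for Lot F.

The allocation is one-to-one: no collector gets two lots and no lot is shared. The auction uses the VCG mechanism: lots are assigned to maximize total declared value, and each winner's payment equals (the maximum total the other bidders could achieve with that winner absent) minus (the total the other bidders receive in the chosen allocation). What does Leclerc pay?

Efficient allocation: Petrov→Lot F ($137), Lindqvist→Lot C ($56), Leclerc→Lot E ($113); total welfare W = $306.
Leclerc receives Lot E at value $113, so the others get W − 113 = $193.
Without Leclerc: best allocation of the remaining 2 bidders over all 3 lots is Petrov→Lot F ($137), Lindqvist→Lot E ($118), total $255.
VCG payment = (others' best without Leclerc) − (others' welfare with Leclerc) = 255 − 193 = $62.

Leclerc pays $62.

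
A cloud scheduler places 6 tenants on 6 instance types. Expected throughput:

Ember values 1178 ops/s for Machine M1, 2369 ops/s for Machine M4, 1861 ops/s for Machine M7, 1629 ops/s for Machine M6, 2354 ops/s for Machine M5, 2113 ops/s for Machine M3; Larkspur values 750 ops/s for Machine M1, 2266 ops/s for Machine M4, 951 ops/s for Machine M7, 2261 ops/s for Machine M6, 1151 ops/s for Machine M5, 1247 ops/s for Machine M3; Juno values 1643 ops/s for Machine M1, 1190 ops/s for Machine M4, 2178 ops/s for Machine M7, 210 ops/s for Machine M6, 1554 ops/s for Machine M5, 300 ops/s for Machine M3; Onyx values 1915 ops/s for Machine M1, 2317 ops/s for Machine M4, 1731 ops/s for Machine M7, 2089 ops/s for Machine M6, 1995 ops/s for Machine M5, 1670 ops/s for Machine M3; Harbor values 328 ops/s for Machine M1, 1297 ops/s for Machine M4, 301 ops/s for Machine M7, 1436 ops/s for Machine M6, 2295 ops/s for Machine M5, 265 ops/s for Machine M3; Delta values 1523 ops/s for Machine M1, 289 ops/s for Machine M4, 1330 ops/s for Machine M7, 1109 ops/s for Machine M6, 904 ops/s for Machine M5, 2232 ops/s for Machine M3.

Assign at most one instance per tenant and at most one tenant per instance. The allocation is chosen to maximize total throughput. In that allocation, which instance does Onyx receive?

Optimal: Ember→Machine M4 (2369 ops/s), Larkspur→Machine M6 (2261 ops/s), Juno→Machine M7 (2178 ops/s), Onyx→Machine M1 (1915 ops/s), Harbor→Machine M5 (2295 ops/s), Delta→Machine M3 (2232 ops/s) — total 2369+2261+2178+1915+2295+2232 = 13250 ops/s.
Row-greedy (each tenant in turn takes its best remaining instance) gives 11363 ops/s, worse by 1887.
Next-best assignment: Ember→Machine M3, Larkspur→Machine M6, Juno→Machine M7, Onyx→Machine M4, Harbor→Machine M5, Delta→Machine M1 = 12687 ops/s.
Swapping Ember↔Juno (Ember→Machine M7 1861 ops/s, Juno→Machine M4 1190 ops/s) loses 1496.
No other one-to-one assignment exceeds 13250 ops/s.
Onyx's own top instance is Machine M4 (2317 ops/s), but forcing Onyx→Machine M4 and reassigning the rest optimally gives only 12687 ops/s — worse by 563.

Onyx receives Machine M1.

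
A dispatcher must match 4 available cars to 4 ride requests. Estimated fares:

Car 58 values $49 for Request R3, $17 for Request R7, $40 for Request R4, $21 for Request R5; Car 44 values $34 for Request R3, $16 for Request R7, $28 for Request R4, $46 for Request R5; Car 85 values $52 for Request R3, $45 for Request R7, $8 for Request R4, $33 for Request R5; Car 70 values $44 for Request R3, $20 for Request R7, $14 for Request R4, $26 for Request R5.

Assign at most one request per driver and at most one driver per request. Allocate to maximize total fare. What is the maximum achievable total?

Optimal: Car 58→Request R4 ($40), Car 44→Request R5 ($46), Car 85→Request R7 ($45), Car 70→Request R3 ($44) — total 40+46+45+44 = $175.
Row-greedy (each driver in turn takes its best remaining request) gives $154, worse by 21.
Next-best assignment: Car 58→Request R4, Car 44→Request R5, Car 85→Request R3, Car 70→Request R7 = $158.
Swapping Car 85↔Car 44 (Car 85→Request R5 $33, Car 44→Request R7 $16) loses 42.

Max total: $175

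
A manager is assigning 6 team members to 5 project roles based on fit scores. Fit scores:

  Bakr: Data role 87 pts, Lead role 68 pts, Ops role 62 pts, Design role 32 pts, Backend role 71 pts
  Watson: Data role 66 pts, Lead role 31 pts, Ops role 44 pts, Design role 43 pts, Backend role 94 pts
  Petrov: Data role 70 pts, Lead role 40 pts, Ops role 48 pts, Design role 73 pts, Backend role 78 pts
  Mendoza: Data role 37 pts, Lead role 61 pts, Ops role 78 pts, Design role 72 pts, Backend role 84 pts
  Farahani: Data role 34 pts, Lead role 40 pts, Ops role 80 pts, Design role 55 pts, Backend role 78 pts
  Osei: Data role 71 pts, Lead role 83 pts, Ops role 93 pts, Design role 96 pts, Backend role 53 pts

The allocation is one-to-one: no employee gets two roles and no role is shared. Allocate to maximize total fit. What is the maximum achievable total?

This is the linear assignment problem.
Optimal: Bakr→Data role (87 pts), Mendoza→Lead role (61 pts), Farahani→Ops role (80 pts), Osei→Design role (96 pts), Watson→Backend role (94 pts) — total 87+61+80+96+94 = 418 pts.
Column-greedy (each role in turn goes to its best remaining employee) gives 417 pts, worse by 1.
Next-best assignment: Bakr→Data role, Osei→Lead role, Farahani→Ops role, Petrov→Design role, Watson→Backend role = 417 pts.

Maximum total: 418 pts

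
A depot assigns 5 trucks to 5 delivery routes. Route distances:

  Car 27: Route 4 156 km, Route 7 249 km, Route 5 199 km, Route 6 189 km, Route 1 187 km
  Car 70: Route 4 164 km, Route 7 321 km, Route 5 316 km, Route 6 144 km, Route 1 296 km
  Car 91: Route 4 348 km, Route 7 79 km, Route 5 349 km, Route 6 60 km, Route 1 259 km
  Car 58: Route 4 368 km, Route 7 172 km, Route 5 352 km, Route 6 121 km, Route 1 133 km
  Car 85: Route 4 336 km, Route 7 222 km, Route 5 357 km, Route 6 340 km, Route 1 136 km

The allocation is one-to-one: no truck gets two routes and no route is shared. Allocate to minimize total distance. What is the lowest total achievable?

Optimal: Car 27→Route 5 (199 km), Car 70→Route 4 (164 km), Car 91→Route 7 (79 km), Car 58→Route 6 (121 km), Car 85→Route 1 (136 km) — total 199+164+79+121+136 = 699 km.
Min-entry greedy (repeatedly take the single cheapest remaining cell) gives 887 km, worse by 188.
Next-best assignment: Car 27→Route 5, Car 70→Route 4, Car 91→Route 6, Car 58→Route 7, Car 85→Route 1 = 731 km.
No other one-to-one assignment undercuts 699 km.

Min total: 699 km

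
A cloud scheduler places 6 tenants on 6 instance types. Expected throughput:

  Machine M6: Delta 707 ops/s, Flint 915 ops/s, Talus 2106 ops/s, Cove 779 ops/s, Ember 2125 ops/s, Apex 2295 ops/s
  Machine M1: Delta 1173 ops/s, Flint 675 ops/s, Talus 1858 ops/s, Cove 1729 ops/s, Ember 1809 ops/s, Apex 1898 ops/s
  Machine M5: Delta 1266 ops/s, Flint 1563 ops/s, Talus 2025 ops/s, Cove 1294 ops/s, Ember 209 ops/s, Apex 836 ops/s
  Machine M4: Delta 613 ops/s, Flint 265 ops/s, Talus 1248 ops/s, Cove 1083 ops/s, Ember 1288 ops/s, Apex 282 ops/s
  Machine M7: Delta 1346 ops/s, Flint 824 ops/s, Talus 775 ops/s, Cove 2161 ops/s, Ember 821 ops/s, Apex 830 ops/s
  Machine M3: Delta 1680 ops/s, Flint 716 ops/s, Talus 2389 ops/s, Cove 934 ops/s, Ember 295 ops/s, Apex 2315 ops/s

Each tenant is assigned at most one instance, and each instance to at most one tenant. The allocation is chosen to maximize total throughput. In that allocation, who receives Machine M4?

Ember receives Machine M4.

Treat this as an assignment problem: match each tenant to one instance.
Optimal: Delta→Machine M1 (1173 ops/s), Flint→Machine M5 (1563 ops/s), Talus→Machine M3 (2389 ops/s), Cove→Machine M7 (2161 ops/s), Ember→Machine M4 (1288 ops/s), Apex→Machine M6 (2295 ops/s) — total 1173+1563+2389+2161+1288+2295 = 10869 ops/s.
Column-greedy (each instance in turn goes to its best remaining tenant) gives 10845 ops/s, worse by 24.
Next-best assignment: Delta→Machine M3, Flint→Machine M5, Talus→Machine M1, Cove→Machine M7, Ember→Machine M4, Apex→Machine M6 = 10845 ops/s.
No other one-to-one assignment exceeds 10869 ops/s.
Ember's own top instance is Machine M6 (2125 ops/s), but forcing Ember→Machine M6 and reassigning the rest optimally gives only 10749 ops/s — worse by 120.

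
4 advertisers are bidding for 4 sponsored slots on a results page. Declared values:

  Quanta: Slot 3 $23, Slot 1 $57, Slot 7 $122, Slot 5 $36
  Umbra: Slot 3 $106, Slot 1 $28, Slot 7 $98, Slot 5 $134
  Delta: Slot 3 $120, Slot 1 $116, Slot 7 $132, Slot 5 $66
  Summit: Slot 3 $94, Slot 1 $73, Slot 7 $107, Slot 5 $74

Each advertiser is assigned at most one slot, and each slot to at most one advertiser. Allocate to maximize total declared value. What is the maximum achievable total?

Optimal: Quanta→Slot 7 ($122), Umbra→Slot 5 ($134), Delta→Slot 1 ($116), Summit→Slot 3 ($94) — total 122+134+116+94 = $466.
Row-greedy (each advertiser in turn takes its best remaining slot) gives $449, worse by 17.

Maximum total: $466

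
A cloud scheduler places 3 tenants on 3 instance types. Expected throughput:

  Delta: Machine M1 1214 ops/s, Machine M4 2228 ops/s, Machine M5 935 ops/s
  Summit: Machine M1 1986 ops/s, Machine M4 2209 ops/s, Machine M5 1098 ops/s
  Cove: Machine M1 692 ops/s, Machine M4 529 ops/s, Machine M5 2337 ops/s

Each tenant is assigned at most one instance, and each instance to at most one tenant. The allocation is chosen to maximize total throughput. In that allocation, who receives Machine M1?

Summit receives Machine M1.

This is the linear assignment problem.
Optimal: Delta→Machine M4 (2228 ops/s), Summit→Machine M1 (1986 ops/s), Cove→Machine M5 (2337 ops/s) — total 2228+1986+2337 = 6551 ops/s.
Swapping Summit↔Cove (Summit→Machine M5 1098 ops/s, Cove→Machine M1 692 ops/s) loses 2533.
Checked against all permutations: 6551 ops/s is optimal.
Summit's own top instance is Machine M4 (2209 ops/s), but forcing Summit→Machine M4 and reassigning the rest optimally gives only 5760 ops/s — worse by 791.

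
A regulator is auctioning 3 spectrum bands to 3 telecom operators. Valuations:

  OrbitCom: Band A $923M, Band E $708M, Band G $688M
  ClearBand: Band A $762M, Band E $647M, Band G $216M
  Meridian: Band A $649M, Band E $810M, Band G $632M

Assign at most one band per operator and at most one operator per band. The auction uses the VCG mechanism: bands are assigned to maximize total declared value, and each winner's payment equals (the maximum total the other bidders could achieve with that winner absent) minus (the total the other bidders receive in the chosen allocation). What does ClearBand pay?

Efficient allocation: OrbitCom→Band G ($688M), ClearBand→Band A ($762M), Meridian→Band E ($810M); total welfare W = $2260M.
ClearBand receives Band A at value $762M, so the others get W − 762 = $1498M.
Without ClearBand: best allocation of the remaining 2 bidders over all 3 bands is OrbitCom→Band A ($923M), Meridian→Band E ($810M), total $1733M.
VCG payment = (others' best without ClearBand) − (others' welfare with ClearBand) = 1733 − 1498 = $235M.

ClearBand pays $235M.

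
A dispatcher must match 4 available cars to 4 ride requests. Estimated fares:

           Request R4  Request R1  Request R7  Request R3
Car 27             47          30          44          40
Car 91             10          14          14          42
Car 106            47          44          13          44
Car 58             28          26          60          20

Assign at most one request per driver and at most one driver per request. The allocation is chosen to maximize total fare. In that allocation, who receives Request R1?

Car 106 receives Request R1.

Optimal: Car 27→Request R4 ($47), Car 91→Request R3 ($42), Car 106→Request R1 ($44), Car 58→Request R7 ($60) — total 47+42+44+60 = $193.
Checked against all permutations: $193 is optimal.
Car 106's own top request is Request R4 ($47), but forcing Car 106→Request R4 and reassigning the rest optimally gives only $179 — worse by 14.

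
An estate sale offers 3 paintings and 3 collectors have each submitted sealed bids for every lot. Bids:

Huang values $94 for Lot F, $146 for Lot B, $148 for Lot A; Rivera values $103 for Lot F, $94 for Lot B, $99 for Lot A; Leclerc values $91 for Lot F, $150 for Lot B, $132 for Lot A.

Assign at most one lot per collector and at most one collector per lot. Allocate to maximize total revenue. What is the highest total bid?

Treat this as an assignment problem: match each collector to one lot.
Optimal: Huang→Lot A ($148), Rivera→Lot F ($103), Leclerc→Lot B ($150) — total 148+103+150 = $401.
Next-best assignment: Huang→Lot B, Rivera→Lot F, Leclerc→Lot A = $381.
Every other assignment is strictly worse.

Max total: $401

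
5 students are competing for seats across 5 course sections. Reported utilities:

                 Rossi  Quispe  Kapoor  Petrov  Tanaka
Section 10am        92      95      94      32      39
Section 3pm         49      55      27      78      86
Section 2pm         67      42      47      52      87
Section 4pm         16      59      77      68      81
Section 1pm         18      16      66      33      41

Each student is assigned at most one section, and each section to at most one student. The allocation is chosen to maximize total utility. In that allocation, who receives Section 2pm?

Rossi receives Section 2pm.

Treat this as an assignment problem: match each student to one section.
Optimal: Rossi→Section 2pm (67 points), Quispe→Section 10am (95 points), Kapoor→Section 1pm (66 points), Petrov→Section 3pm (78 points), Tanaka→Section 4pm (81 points) — total 67+95+66+78+81 = 387 points.
Row-greedy (each student in turn takes its best remaining section) gives 382 points, worse by 5.
Rossi's own top section is Section 10am (92 points), but forcing Rossi→Section 10am and reassigning the rest optimally gives only 382 points — worse by 5.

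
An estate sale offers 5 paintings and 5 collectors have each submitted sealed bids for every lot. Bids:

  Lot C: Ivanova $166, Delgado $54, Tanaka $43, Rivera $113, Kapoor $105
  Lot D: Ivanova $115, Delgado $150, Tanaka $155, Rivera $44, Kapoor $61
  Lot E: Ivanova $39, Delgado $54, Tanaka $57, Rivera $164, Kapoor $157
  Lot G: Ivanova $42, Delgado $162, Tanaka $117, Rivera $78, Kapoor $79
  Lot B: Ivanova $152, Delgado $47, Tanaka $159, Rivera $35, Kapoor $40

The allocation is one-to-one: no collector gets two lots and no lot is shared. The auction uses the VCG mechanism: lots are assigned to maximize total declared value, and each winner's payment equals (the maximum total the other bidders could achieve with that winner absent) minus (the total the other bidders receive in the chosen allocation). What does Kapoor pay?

Kapoor pays $69.

Efficient allocation: Ivanova→Lot B ($152), Delgado→Lot G ($162), Tanaka→Lot D ($155), Rivera→Lot C ($113), Kapoor→Lot E ($157); total welfare W = $739.
Kapoor receives Lot E at value $157, so the others get W − 157 = $582.
Without Kapoor: best allocation of the remaining 4 bidders over all 5 lots is Ivanova→Lot C ($166), Delgado→Lot G ($162), Tanaka→Lot B ($159), Rivera→Lot E ($164), total $651.
VCG payment = (others' best without Kapoor) − (others' welfare with Kapoor) = 651 − 582 = $69.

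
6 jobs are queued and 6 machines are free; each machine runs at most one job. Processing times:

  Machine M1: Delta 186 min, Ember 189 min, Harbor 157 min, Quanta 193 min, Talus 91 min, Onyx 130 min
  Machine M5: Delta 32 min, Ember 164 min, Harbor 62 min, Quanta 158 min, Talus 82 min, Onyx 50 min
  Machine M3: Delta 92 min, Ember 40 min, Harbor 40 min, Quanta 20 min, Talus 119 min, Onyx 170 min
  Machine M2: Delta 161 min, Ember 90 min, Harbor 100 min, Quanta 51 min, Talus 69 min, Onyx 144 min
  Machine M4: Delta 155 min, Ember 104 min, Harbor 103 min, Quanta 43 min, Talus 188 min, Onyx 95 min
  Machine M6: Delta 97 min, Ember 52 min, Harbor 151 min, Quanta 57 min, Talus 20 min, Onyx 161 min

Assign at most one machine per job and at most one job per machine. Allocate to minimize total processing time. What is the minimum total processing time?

This is the linear assignment problem.
Optimal: Delta→Machine M5 (32 min), Ember→Machine M2 (90 min), Harbor→Machine M3 (40 min), Quanta→Machine M4 (43 min), Talus→Machine M6 (20 min), Onyx→Machine M1 (130 min) — total 32+90+40+43+20+130 = 355 min.
Column-greedy (each machine in turn goes to its cheapest remaining job) gives 479 min, worse by 124.
Checked against all permutations: 355 min is optimal.

Minimum total: 355 min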